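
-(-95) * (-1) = -95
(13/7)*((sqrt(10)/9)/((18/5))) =0.18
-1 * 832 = -832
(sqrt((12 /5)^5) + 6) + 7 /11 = 73 /11 + 288* sqrt(15) /125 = 15.56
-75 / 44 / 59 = -75 / 2596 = -0.03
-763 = -763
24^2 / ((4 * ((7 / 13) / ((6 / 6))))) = 1872 / 7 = 267.43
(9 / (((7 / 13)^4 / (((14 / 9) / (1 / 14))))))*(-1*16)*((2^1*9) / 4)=-8225568 / 49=-167868.73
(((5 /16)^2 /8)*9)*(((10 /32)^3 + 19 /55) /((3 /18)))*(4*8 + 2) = 194384205 /23068672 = 8.43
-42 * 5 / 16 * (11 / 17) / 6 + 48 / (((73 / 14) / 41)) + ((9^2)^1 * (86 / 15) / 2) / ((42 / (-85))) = -13054039 / 138992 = -93.92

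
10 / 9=1.11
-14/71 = -0.20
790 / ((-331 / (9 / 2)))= -3555 / 331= -10.74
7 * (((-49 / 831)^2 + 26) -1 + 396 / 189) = 130993210 / 690561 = 189.69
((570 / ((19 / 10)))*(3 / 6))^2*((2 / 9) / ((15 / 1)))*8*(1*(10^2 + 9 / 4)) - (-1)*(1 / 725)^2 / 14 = 6019457500003 / 22076250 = 272666.67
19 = 19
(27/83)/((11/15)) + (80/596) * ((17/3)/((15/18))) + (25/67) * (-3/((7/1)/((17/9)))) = 201794066/191404059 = 1.05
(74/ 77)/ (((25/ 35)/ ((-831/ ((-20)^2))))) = -30747/ 11000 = -2.80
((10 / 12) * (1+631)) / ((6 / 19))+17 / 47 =705623 / 423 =1668.14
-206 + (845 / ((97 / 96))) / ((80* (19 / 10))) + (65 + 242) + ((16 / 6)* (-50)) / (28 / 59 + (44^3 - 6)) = 295923482017 / 2778615537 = 106.50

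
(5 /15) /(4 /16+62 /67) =268 /945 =0.28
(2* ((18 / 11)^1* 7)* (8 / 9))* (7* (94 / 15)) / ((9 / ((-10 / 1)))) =-294784 / 297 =-992.54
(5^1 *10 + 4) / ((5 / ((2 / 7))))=3.09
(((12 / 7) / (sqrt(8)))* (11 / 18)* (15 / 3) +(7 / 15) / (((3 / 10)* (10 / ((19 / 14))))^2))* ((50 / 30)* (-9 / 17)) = -275* sqrt(2) / 238 - 361 / 4284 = -1.72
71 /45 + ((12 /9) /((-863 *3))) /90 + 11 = 879224 /69903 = 12.58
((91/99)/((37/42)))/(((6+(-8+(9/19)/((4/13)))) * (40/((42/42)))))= -1729/30525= -0.06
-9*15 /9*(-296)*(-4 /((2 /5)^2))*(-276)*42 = 1286712000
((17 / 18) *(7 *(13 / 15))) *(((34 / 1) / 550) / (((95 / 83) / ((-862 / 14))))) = -134399161 / 7053750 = -19.05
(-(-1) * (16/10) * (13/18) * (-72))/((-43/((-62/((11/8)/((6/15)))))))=-412672/11825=-34.90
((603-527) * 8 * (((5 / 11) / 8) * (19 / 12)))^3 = 163640.12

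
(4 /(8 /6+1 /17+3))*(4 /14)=51 /196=0.26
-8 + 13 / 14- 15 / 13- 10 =-3317 / 182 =-18.23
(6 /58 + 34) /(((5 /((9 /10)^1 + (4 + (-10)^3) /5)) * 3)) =-653729 /1450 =-450.85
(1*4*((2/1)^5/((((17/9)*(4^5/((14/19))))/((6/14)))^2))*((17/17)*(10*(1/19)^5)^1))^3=48427561125/18510537006870790994368211443591666324209664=0.00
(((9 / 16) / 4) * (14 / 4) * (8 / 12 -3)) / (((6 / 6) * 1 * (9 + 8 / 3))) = -0.10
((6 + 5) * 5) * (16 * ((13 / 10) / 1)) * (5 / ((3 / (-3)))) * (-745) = 4261400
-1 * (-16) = 16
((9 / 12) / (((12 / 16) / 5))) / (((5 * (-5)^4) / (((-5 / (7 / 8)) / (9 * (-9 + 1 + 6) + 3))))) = 0.00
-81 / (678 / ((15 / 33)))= -135 / 2486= -0.05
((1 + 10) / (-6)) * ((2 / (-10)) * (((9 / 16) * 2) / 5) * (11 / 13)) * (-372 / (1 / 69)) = -2329371 / 1300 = -1791.82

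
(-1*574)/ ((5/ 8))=-4592/ 5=-918.40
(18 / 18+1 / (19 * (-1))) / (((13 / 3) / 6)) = 324 / 247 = 1.31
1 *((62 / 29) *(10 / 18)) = 310 / 261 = 1.19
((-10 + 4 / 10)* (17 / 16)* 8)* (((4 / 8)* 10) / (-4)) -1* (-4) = 106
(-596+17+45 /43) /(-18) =4142 /129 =32.11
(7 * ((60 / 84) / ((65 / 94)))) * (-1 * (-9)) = 846 / 13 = 65.08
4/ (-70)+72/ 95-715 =-475009/ 665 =-714.30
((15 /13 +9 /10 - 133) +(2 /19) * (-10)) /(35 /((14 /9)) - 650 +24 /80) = 0.21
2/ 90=1/ 45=0.02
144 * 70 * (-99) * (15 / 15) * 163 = -162660960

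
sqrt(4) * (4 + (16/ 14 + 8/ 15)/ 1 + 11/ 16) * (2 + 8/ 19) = 245893/ 7980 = 30.81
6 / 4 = 3 / 2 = 1.50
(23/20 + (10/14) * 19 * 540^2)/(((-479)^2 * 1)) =554040161/32121740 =17.25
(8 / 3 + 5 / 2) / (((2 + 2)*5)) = 31 / 120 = 0.26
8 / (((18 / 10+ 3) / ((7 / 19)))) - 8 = -421 / 57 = -7.39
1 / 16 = 0.06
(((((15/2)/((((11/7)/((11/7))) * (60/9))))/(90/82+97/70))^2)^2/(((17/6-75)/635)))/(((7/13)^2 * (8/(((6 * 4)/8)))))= -548383654402951696875/1143970665672828470272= -0.48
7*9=63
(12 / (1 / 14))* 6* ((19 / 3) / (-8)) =-798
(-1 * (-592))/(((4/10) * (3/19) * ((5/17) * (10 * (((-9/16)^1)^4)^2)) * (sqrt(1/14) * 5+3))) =2874432632651776/21738594105 - 205316616617984 * sqrt(14)/13043156463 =73328.50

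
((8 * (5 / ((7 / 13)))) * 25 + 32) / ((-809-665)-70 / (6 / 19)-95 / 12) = -158688 / 143101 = -1.11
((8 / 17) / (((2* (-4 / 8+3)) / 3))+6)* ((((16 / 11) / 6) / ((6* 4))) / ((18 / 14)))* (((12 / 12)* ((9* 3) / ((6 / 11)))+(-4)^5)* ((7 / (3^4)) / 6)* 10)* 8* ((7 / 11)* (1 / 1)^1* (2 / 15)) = -951953968 / 202439655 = -4.70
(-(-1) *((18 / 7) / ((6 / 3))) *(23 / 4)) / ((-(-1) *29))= 207 / 812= 0.25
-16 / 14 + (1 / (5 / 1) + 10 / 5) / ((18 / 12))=34 / 105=0.32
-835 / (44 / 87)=-1651.02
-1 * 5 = -5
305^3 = 28372625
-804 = -804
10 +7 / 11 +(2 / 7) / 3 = 2479 / 231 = 10.73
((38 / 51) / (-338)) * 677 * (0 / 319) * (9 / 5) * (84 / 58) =0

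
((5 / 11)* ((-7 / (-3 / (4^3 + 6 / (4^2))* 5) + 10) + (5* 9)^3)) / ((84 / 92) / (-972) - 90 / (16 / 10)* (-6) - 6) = 6793618905 / 54347282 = 125.00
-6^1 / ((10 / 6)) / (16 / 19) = -171 / 40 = -4.28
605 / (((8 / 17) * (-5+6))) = 10285 / 8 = 1285.62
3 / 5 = 0.60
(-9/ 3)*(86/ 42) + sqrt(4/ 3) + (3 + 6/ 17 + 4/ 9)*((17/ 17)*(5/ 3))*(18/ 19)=-997/ 6783 + 2*sqrt(3)/ 3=1.01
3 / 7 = 0.43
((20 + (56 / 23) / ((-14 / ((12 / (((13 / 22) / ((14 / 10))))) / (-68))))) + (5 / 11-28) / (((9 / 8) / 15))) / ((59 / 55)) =-97064972 / 299897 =-323.66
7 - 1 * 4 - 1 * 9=-6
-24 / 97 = -0.25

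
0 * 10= 0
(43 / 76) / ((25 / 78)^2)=65403 / 11875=5.51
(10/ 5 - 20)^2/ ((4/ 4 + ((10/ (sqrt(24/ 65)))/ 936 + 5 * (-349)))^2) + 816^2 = 164506697072640 * sqrt(390)/ 1512533886937612069715209 + 1007129763981853482425201084160/ 1512533886937612069715209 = 665856.00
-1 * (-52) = 52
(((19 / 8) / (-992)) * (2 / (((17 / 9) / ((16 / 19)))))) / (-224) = 9 / 944384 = 0.00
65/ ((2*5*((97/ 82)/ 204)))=108732/ 97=1120.95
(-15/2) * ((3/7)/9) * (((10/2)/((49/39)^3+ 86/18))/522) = -164775/325662344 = -0.00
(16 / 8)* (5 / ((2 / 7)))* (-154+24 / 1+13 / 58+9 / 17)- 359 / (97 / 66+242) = -71695842639 / 15844034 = -4525.10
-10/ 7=-1.43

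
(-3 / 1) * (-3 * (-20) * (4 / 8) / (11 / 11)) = -90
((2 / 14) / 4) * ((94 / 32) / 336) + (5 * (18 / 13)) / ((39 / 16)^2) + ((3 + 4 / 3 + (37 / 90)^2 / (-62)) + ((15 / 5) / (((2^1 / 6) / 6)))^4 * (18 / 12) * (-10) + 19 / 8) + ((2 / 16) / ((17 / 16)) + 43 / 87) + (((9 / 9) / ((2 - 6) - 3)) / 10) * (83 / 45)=-435136990562267367576701 / 3411612792806400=-127545831.54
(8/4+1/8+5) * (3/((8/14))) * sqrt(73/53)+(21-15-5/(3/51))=-79+1197 * sqrt(3869)/1696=-35.10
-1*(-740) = 740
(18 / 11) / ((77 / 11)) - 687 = -52881 / 77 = -686.77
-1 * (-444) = 444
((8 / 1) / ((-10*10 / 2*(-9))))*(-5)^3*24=-160 / 3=-53.33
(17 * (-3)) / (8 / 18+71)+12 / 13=1749 / 8359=0.21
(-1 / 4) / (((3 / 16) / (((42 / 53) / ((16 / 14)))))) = -0.92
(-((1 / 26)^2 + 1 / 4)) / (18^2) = -85 / 109512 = -0.00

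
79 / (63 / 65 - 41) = -5135 / 2602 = -1.97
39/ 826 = 0.05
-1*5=-5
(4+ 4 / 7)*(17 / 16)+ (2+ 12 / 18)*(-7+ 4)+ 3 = -1 / 7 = -0.14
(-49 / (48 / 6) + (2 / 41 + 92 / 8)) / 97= 1779 / 31816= 0.06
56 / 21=8 / 3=2.67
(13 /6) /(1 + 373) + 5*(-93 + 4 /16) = -520321 /1122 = -463.74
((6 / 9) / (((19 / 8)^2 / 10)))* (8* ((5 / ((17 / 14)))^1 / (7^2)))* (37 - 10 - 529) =-51404800 / 128877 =-398.87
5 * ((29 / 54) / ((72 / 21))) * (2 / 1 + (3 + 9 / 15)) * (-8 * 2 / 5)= -5684 / 405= -14.03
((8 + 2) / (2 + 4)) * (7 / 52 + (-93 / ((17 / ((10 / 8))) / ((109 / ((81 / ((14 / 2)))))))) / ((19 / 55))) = -105623035 / 340119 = -310.55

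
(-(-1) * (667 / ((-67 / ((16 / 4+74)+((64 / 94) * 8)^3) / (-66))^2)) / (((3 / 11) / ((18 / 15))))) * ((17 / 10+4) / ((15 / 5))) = 15030051808432519382832 / 48387897611881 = 310615929.81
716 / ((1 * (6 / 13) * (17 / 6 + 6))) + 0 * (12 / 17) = 9308 / 53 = 175.62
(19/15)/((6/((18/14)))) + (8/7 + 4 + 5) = 729/70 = 10.41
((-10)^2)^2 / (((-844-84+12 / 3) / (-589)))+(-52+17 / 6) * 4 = 475690 / 77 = 6177.79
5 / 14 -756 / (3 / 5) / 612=-405 / 238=-1.70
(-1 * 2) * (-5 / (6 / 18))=30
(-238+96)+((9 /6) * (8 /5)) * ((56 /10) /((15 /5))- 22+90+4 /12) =26.48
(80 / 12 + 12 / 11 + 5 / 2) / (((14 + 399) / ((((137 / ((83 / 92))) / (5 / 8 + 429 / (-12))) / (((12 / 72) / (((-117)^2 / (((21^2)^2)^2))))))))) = -11536491616 / 49476217278350709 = -0.00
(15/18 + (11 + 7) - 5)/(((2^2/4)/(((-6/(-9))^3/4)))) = 83/81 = 1.02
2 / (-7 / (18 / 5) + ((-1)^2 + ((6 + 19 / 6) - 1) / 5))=90 / 31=2.90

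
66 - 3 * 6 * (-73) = 1380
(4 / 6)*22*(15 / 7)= 220 / 7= 31.43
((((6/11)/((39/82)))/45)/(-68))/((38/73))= -2993/4157010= -0.00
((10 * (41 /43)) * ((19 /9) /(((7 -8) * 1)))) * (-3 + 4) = -7790 /387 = -20.13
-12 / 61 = -0.20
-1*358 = -358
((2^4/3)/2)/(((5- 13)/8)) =-8/3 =-2.67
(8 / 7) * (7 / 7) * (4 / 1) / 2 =16 / 7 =2.29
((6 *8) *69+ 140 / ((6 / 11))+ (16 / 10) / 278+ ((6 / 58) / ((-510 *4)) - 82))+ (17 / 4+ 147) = 29915508761 / 8223240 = 3637.92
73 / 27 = 2.70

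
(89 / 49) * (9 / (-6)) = -267 / 98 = -2.72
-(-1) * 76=76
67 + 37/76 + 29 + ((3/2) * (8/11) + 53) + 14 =137587/836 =164.58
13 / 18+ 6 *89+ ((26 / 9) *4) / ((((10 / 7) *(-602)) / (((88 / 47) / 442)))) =551143483 / 1030710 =534.72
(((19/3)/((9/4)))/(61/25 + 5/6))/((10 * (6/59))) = 11210/13257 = 0.85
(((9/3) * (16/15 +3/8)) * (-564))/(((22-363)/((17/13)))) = 414681/44330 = 9.35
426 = 426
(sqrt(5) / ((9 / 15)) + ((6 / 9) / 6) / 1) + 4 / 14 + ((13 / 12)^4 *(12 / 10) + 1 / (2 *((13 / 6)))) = 3585931 / 1572480 + 5 *sqrt(5) / 3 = 6.01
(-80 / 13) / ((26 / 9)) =-360 / 169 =-2.13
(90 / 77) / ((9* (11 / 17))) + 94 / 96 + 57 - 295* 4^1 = -45608719 / 40656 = -1121.82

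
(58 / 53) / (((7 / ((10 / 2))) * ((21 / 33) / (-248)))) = -304.63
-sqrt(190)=-13.78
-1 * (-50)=50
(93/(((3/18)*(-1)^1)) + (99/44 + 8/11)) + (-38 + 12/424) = -1382863/2332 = -592.99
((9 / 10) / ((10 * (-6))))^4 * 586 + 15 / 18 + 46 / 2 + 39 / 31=1866802207169 / 74400000000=25.09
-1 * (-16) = 16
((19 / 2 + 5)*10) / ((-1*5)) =-29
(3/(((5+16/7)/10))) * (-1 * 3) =-210/17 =-12.35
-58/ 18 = -29/ 9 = -3.22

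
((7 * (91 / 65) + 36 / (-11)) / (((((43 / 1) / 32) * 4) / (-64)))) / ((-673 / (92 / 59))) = 16910336 / 93907055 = 0.18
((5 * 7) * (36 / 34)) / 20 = 63 / 34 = 1.85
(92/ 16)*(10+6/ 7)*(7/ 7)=62.43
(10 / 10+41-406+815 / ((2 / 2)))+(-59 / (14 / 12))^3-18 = -44213345 / 343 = -128901.88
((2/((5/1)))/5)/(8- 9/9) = 2/175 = 0.01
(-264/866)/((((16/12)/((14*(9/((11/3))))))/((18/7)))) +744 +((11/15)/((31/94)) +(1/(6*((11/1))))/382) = 1228501678243/1692103380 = 726.02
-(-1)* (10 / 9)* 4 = 40 / 9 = 4.44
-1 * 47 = -47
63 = 63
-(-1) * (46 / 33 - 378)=-12428 / 33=-376.61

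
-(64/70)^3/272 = -0.00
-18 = -18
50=50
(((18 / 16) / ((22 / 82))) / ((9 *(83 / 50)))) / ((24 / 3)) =1025 / 29216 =0.04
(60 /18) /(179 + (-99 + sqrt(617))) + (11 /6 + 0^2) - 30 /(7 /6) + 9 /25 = -142542751 /6072150 - 10 * sqrt(617) /17349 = -23.49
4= 4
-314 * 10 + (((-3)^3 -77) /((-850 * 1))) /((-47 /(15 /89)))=-1116442856 /355555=-3140.00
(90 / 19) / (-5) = -18 / 19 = -0.95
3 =3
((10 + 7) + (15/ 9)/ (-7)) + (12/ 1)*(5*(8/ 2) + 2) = 5896/ 21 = 280.76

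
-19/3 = -6.33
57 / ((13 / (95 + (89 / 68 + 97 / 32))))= 236949 / 544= 435.57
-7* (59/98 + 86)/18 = -943/28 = -33.68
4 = 4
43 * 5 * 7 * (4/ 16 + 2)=13545/ 4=3386.25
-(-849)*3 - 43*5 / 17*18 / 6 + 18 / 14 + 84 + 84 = 318723 / 119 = 2678.34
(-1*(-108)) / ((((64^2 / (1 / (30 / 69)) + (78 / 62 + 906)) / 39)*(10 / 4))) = 6006312 / 9583175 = 0.63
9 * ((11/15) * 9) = 297/5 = 59.40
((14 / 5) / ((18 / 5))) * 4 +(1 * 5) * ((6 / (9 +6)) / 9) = 3.33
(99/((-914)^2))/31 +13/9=336665479/233075484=1.44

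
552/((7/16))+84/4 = 1282.71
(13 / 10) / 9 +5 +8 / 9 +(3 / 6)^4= 1463 / 240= 6.10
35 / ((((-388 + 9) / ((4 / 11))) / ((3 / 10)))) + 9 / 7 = 37227 / 29183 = 1.28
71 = 71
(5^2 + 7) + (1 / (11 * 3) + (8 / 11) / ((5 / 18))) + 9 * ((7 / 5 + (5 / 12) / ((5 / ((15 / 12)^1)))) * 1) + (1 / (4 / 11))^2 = 18397 / 330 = 55.75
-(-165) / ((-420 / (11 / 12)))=-121 / 336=-0.36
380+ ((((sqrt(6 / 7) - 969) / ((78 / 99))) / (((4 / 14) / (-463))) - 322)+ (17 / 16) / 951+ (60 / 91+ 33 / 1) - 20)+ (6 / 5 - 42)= 1061423436967 / 532560 - 15279*sqrt(42) / 52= 1991154.66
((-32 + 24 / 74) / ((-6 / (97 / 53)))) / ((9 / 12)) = 227368 / 17649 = 12.88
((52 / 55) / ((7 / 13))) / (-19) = -676 / 7315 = -0.09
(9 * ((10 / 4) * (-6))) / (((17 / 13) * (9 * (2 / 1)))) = -195 / 34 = -5.74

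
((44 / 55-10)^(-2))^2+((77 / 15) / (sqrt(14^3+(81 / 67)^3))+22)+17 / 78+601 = 5159 *sqrt(55330282571) / 12387376695+108826831183 / 174620784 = 623.32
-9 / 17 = -0.53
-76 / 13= -5.85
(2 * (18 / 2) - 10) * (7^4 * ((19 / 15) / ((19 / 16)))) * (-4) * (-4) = 4917248 / 15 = 327816.53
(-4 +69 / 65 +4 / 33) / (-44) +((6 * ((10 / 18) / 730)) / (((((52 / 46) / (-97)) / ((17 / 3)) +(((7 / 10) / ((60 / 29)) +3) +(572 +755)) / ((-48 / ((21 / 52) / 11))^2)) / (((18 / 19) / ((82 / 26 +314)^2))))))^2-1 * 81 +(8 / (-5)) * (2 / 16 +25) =-37731312129740959289634061133883627750735661234774397 / 311479006858436791250457352549006783716963070490220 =-121.14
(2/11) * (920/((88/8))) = 1840/121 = 15.21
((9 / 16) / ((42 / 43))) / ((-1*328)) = -129 / 73472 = -0.00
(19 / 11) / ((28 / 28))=19 / 11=1.73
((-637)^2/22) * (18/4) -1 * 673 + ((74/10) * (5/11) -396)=3605033/44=81932.57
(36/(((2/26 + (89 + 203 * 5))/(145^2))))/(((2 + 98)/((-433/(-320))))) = 9.28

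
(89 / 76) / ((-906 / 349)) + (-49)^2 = 165292195 / 68856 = 2400.55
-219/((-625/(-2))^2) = -876/390625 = -0.00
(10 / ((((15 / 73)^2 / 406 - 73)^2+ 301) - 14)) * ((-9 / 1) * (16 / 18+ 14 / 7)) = -93621049069520 / 2022209192720457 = -0.05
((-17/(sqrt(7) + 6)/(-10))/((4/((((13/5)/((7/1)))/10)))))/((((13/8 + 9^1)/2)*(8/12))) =117/126875 - 39*sqrt(7)/253750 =0.00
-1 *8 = -8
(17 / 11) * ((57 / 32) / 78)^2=6137 / 7614464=0.00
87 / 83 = 1.05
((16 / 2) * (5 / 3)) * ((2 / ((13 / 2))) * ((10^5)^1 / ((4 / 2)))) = 8000000 / 39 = 205128.21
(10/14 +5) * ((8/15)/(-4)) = -16/21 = -0.76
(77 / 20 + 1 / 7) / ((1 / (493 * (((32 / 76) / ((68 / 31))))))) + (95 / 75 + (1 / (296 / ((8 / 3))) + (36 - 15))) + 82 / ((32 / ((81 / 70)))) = 317377911 / 787360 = 403.09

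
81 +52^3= 140689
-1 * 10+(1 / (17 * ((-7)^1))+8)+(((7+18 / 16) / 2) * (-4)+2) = -7739 / 476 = -16.26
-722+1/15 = -10829/15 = -721.93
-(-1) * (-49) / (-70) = 7 / 10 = 0.70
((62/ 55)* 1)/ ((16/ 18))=279/ 220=1.27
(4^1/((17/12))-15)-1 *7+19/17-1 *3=-358/17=-21.06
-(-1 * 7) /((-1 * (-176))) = 7 /176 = 0.04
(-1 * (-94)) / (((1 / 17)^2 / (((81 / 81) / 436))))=13583 / 218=62.31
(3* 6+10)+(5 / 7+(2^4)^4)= 458953 / 7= 65564.71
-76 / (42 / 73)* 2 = -5548 / 21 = -264.19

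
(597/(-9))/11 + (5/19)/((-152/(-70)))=-5.91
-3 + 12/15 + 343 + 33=1869/5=373.80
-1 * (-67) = 67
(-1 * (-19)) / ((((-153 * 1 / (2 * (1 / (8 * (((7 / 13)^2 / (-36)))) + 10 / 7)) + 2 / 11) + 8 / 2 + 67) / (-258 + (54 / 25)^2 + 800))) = 49307357957 / 363684375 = 135.58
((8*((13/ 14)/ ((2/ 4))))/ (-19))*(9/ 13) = -72/ 133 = -0.54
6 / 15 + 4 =22 / 5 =4.40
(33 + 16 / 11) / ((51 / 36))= 4548 / 187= 24.32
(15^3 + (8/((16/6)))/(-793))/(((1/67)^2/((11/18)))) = 22026095498/2379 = 9258552.12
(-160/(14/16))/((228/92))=-73.78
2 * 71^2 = 10082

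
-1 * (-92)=92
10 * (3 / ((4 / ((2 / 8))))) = 15 / 8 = 1.88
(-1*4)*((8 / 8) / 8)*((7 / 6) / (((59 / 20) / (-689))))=24115 / 177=136.24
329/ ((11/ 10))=3290/ 11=299.09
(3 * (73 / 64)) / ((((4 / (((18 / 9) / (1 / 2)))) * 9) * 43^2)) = 73 / 355008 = 0.00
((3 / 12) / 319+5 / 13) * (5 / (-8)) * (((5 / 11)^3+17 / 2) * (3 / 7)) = -2193789915 / 2472806336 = -0.89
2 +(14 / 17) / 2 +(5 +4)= 194 / 17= 11.41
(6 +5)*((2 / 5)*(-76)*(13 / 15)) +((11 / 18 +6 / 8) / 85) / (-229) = -1015419221 / 3503700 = -289.81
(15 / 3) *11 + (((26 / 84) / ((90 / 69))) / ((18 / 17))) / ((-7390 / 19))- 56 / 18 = 8696751023 / 167605200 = 51.89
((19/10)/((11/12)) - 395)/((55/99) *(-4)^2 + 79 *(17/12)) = -777996/239195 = -3.25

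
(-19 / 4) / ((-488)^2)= -0.00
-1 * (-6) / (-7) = -6 / 7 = -0.86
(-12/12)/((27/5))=-5/27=-0.19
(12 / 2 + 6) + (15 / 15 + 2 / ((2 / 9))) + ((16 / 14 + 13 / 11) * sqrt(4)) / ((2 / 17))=4737 / 77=61.52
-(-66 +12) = 54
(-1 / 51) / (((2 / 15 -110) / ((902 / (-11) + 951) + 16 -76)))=4045 / 28016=0.14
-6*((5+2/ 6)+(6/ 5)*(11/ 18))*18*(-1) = 3276/ 5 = 655.20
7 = 7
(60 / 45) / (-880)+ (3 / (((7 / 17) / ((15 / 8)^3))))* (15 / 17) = 42.37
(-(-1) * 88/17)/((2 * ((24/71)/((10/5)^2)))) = 1562/51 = 30.63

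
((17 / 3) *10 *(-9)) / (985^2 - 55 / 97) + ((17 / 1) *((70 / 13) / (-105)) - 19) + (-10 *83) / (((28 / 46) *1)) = -1383.44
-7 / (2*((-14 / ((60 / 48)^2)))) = 25 / 64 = 0.39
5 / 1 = 5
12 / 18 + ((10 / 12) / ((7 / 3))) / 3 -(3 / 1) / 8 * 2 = 1 / 28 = 0.04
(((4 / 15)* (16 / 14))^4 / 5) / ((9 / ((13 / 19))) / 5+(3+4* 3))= 6815744 / 69648508125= 0.00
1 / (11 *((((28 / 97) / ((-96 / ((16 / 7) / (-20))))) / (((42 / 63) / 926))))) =970 / 5093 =0.19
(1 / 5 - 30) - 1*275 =-304.80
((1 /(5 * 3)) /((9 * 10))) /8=1 /10800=0.00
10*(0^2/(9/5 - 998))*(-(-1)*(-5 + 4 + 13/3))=0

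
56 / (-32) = -7 / 4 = -1.75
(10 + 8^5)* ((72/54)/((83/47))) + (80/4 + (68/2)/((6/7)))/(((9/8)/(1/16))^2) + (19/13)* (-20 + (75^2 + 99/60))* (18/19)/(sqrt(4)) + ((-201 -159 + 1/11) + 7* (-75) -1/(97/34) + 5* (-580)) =69506015485733/2797641990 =24844.50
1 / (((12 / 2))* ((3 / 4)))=2 / 9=0.22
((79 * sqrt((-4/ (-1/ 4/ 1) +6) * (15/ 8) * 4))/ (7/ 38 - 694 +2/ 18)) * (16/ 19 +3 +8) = -17.32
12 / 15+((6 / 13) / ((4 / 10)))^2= 1801 / 845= 2.13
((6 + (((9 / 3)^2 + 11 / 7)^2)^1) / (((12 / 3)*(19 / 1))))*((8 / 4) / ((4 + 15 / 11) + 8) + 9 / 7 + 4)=2305115 / 273714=8.42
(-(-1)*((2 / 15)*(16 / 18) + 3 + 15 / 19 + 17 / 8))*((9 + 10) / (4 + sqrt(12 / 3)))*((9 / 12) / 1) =14.33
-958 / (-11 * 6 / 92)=44068 / 33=1335.39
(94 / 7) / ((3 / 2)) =8.95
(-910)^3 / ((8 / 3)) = -282589125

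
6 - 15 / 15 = 5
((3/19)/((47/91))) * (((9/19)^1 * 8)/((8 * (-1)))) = -2457/16967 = -0.14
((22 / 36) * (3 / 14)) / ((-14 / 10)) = -55 / 588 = -0.09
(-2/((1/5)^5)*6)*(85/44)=-796875/11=-72443.18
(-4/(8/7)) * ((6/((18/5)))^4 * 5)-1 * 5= -22685/162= -140.03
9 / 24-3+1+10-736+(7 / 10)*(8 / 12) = -87259 / 120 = -727.16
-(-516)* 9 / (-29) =-4644 / 29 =-160.14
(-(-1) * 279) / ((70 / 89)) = 24831 / 70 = 354.73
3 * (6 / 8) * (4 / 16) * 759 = 6831 / 16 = 426.94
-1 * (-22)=22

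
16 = 16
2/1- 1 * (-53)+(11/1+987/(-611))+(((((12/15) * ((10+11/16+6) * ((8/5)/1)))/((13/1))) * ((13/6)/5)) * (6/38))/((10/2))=9942846/154375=64.41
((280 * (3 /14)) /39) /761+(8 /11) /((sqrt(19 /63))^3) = 20 /9893+1512 * sqrt(133) /3971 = 4.39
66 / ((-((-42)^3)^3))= 11 / 67778563974912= 0.00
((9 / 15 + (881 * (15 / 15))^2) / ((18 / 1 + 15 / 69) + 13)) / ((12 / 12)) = 44629292 / 1795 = 24863.12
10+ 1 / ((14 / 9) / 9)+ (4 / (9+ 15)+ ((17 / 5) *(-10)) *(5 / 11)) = 115 / 231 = 0.50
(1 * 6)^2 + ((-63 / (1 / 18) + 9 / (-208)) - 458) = -1556.04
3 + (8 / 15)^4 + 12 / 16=775759 / 202500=3.83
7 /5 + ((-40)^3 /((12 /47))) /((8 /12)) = -1879993 /5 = -375998.60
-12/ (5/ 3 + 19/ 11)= -99/ 28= -3.54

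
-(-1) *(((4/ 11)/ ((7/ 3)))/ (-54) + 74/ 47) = 51188/ 32571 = 1.57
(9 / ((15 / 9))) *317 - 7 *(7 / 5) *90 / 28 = 16803 / 10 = 1680.30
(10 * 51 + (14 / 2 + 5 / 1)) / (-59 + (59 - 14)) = -261 / 7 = -37.29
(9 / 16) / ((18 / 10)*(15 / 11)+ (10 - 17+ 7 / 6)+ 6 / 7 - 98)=-2079 / 371528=-0.01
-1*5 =-5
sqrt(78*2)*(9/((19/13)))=234*sqrt(39)/19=76.91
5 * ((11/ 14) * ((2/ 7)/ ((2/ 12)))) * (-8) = -2640/ 49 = -53.88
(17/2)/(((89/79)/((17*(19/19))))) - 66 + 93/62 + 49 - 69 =3895/89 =43.76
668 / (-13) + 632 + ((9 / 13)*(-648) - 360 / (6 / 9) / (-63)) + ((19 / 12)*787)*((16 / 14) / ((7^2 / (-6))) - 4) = -5018.14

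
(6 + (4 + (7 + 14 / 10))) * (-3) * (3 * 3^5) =-201204 / 5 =-40240.80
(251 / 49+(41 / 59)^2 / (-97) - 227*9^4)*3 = -73924346668299 / 16545193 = -4468025.65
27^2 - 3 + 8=734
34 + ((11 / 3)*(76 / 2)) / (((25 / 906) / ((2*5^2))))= 252506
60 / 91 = 0.66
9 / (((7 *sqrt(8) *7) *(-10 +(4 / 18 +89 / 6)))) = 81 *sqrt(2) / 8918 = 0.01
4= 4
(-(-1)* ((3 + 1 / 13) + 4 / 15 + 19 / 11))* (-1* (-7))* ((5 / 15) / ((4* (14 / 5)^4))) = 1359625 / 28252224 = 0.05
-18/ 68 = -9/ 34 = -0.26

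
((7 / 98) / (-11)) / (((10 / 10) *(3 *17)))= -1 / 7854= -0.00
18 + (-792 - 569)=-1343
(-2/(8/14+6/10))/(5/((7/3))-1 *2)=-490/41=-11.95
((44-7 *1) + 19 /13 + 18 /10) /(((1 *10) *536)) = 2617 /348400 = 0.01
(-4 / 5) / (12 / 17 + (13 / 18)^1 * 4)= -306 / 1375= -0.22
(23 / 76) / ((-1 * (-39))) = 23 / 2964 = 0.01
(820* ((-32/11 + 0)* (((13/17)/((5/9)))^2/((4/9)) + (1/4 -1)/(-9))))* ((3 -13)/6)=494398336/28611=17280.01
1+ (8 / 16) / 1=1.50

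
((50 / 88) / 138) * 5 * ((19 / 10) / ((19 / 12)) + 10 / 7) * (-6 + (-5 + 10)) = -0.05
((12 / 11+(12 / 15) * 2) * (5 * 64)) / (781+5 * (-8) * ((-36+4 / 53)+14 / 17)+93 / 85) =21335680 / 54166937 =0.39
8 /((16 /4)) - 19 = -17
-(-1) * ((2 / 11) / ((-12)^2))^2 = 1 / 627264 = 0.00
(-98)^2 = 9604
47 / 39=1.21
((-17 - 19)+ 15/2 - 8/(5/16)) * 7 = -3787/10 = -378.70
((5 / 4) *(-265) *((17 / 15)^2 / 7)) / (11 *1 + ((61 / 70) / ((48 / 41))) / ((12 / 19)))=-4.99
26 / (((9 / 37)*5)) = 962 / 45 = 21.38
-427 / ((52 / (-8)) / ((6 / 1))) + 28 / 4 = 5215 / 13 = 401.15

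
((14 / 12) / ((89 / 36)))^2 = 1764 / 7921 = 0.22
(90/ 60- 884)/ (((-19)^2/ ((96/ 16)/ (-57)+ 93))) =-3115225/ 13718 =-227.09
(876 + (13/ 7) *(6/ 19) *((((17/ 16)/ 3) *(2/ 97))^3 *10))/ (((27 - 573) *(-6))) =122496429497713/ 458103084461568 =0.27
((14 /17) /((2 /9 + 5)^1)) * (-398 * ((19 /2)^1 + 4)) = -676998 /799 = -847.31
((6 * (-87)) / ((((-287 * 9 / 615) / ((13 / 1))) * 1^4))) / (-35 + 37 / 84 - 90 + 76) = -135720 / 4079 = -33.27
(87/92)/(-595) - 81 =-4434027/54740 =-81.00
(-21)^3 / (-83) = 9261 / 83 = 111.58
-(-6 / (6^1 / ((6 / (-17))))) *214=-1284 / 17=-75.53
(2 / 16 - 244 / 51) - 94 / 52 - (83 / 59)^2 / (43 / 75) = -7874720783 / 793918632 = -9.92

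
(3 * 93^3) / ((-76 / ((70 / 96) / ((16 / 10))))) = -140762475 / 9728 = -14469.83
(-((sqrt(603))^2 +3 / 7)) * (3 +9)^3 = -7299072 / 7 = -1042724.57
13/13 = 1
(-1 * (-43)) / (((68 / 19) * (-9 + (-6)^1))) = -817 / 1020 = -0.80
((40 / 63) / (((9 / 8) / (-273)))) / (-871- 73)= 260 / 1593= 0.16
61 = 61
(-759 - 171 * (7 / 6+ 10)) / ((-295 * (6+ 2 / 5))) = 5337 / 3776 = 1.41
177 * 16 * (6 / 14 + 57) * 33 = 37569312 / 7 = 5367044.57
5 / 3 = 1.67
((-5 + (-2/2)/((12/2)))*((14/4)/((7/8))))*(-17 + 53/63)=63116/189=333.95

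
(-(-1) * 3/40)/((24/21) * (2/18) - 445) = -189/1121080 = -0.00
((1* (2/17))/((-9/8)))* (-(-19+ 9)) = -160/153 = -1.05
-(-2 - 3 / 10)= 23 / 10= 2.30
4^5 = 1024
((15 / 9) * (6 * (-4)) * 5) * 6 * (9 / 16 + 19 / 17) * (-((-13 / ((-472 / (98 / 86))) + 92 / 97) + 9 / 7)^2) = 10348.49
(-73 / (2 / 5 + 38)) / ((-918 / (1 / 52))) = 365 / 9165312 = 0.00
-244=-244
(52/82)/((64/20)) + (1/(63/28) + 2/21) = 15247/20664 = 0.74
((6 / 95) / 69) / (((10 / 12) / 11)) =132 / 10925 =0.01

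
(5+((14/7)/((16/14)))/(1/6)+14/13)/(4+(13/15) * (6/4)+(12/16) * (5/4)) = 17240/6487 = 2.66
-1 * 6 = -6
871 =871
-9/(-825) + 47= 12928/275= 47.01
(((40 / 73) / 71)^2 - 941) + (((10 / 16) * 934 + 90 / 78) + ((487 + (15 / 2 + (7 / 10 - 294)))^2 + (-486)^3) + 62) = -4007398291755603717 / 34922535700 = -114751068.66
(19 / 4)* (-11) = -52.25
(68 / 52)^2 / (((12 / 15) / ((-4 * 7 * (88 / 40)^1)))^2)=1713481 / 169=10138.94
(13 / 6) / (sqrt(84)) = 13* sqrt(21) / 252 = 0.24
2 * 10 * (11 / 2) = 110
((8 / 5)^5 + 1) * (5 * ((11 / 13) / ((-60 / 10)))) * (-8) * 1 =121484 / 1875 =64.79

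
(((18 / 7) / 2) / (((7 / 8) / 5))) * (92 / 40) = 828 / 49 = 16.90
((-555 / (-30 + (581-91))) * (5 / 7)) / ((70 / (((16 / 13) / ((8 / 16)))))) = -0.03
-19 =-19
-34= -34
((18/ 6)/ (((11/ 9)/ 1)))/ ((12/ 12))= 27/ 11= 2.45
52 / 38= 26 / 19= 1.37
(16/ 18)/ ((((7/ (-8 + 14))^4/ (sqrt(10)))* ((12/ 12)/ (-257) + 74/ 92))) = 13618944* sqrt(10)/ 22720663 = 1.90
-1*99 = -99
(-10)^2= 100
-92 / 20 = -4.60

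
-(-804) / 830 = 402 / 415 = 0.97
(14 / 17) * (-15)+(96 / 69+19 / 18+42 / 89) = -5909395 / 626382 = -9.43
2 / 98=1 / 49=0.02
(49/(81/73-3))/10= -2.59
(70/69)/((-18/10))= -350/621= -0.56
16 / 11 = 1.45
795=795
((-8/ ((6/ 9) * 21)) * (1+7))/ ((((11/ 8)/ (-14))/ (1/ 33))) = 1.41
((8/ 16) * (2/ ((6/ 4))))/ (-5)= -2/ 15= -0.13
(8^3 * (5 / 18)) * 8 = 10240 / 9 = 1137.78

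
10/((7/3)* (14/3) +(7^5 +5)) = 45/75703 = 0.00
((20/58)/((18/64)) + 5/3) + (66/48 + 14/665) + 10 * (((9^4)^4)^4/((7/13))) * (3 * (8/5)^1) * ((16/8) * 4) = 8408085916010143884604600000000000000000000000000000000000000000.00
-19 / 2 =-9.50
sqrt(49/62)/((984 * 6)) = 7 * sqrt(62)/366048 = 0.00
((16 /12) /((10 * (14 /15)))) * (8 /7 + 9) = 71 /49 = 1.45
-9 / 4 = -2.25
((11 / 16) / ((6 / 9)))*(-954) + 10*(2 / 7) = -109867 / 112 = -980.96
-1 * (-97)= 97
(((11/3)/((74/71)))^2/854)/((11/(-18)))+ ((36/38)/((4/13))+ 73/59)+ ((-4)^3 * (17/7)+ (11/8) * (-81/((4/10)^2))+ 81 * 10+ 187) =3140597798591/20969443936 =149.77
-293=-293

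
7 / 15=0.47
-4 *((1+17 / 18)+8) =-358 / 9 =-39.78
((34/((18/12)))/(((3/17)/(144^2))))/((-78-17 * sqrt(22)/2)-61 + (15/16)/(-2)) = -126793187328/6096907 + 7727480832 * sqrt(22)/6096907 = -14851.48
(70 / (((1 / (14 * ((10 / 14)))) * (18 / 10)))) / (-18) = -1750 / 81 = -21.60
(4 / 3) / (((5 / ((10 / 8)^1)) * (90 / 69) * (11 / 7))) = 161 / 990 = 0.16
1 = 1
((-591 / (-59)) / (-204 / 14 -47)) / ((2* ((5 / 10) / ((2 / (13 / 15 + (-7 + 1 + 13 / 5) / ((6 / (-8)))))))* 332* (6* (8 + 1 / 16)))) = -0.00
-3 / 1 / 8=-3 / 8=-0.38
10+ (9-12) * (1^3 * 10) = -20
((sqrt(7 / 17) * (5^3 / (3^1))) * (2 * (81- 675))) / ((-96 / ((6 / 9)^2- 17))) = -204875 * sqrt(119) / 408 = -5477.75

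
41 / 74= 0.55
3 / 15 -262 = -1309 / 5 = -261.80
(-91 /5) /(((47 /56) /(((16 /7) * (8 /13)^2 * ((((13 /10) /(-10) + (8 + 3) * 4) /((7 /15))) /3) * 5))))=-8984576 /3055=-2940.94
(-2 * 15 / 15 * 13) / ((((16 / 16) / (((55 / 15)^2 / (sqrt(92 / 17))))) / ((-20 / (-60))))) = -1573 * sqrt(391) / 621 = -50.09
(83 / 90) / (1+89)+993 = 993.01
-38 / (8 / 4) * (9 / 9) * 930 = -17670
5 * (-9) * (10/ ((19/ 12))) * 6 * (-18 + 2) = 518400/ 19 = 27284.21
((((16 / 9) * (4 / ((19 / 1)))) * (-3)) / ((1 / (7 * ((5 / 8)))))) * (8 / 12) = -560 / 171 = -3.27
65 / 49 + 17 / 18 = 2003 / 882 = 2.27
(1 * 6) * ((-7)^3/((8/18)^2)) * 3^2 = -750141/8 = -93767.62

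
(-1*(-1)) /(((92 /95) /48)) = 1140 /23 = 49.57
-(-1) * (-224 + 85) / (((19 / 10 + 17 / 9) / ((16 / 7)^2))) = -191.67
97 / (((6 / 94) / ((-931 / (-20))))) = 4244429 / 60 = 70740.48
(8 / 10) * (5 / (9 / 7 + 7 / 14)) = 56 / 25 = 2.24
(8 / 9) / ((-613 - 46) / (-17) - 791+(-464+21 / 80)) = -10880 / 14883507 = -0.00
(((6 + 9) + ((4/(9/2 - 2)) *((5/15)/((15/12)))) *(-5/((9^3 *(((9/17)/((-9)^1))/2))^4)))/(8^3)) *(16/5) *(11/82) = 699012632400203/55582132779460800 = 0.01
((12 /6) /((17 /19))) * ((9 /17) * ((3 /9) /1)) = 114 /289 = 0.39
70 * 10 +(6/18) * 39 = 713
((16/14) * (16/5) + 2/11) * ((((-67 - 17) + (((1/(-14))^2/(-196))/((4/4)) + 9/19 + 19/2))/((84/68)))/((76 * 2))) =-1.51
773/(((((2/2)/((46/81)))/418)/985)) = 14640295340/81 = 180744386.91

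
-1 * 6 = -6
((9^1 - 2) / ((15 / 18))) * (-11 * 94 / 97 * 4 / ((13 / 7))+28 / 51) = -20177416 / 107185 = -188.25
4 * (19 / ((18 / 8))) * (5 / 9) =1520 / 81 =18.77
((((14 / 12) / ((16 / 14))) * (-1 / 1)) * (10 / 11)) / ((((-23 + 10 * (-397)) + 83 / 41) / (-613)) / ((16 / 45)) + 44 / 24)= -6157585 / 133659647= -0.05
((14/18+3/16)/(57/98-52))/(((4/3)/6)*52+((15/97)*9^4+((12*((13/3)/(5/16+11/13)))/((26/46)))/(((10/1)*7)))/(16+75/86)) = -8086025636395/30907543817891408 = -0.00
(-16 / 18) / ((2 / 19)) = -76 / 9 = -8.44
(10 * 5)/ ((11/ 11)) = 50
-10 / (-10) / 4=1 / 4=0.25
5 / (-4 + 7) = 1.67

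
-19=-19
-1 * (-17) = 17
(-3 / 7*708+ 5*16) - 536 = -5316 / 7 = -759.43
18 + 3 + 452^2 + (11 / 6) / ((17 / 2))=10420586 / 51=204325.22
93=93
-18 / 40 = -9 / 20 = -0.45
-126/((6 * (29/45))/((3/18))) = -315/58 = -5.43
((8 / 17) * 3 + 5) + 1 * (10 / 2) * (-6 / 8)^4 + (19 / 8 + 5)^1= 66885 / 4352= 15.37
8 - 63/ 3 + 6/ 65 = -839/ 65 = -12.91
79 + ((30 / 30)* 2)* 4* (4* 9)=367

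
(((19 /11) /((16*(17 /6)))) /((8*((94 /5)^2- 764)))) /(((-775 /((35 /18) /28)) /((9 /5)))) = 57 /30464208896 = 0.00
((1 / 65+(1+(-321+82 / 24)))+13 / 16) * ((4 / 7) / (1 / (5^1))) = -985157 / 1092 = -902.16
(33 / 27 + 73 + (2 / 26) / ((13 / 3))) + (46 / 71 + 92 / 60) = 41264006 / 539955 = 76.42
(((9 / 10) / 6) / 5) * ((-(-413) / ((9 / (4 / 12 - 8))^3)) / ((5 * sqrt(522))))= -5024971 * sqrt(58) / 570807000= -0.07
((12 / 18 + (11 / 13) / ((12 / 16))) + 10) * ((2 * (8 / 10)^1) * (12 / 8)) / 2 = 184 / 13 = 14.15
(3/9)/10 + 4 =121/30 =4.03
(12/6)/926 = 1/463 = 0.00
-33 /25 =-1.32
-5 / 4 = -1.25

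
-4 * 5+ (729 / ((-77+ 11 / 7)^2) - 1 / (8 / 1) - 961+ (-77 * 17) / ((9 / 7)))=-557319319 / 278784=-1999.11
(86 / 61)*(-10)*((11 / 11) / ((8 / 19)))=-4085 / 122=-33.48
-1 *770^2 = -592900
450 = 450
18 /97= 0.19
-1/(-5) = 1/5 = 0.20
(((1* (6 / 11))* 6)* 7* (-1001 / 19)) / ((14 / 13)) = -21294 / 19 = -1120.74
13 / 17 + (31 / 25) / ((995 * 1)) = 323902 / 422875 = 0.77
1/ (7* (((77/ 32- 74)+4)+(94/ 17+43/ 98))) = -3808/ 1642691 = -0.00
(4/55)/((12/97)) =97/165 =0.59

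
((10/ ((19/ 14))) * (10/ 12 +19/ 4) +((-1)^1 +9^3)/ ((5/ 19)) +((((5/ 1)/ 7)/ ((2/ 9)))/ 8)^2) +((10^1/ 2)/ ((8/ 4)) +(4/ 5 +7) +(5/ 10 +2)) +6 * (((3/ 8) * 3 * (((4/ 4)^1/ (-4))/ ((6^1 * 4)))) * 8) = 10081395733/ 3575040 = 2819.94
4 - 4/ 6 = 3.33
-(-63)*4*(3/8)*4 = 378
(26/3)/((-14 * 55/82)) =-1066/1155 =-0.92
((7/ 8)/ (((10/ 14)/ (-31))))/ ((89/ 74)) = -56203/ 1780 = -31.57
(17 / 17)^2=1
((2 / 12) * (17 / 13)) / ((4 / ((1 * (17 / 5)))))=289 / 1560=0.19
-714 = -714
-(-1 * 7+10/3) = 11/3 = 3.67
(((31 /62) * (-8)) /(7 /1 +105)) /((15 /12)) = -0.03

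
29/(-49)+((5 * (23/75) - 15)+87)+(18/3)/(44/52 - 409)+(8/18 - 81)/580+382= 1520255921/3342780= 454.79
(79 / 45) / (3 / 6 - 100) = -158 / 8955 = -0.02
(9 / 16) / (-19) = -9 / 304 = -0.03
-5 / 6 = -0.83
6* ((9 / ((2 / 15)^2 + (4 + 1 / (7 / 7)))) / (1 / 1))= 12150 / 1129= 10.76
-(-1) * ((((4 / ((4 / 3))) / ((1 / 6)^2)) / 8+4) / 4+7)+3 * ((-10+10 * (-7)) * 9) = -17189 / 8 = -2148.62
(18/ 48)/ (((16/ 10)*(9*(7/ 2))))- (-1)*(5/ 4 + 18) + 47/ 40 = 68653/ 3360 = 20.43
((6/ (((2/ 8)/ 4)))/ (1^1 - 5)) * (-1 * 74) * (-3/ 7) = -5328/ 7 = -761.14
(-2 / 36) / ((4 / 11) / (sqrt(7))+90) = -4235 / 6860684+11 * sqrt(7) / 30873078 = -0.00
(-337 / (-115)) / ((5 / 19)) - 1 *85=-42472 / 575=-73.86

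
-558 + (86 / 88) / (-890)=-21851323 / 39160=-558.00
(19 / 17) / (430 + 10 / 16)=152 / 58565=0.00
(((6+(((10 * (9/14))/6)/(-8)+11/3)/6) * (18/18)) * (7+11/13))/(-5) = -225811/21840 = -10.34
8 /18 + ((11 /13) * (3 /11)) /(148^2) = 1139035 /2562768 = 0.44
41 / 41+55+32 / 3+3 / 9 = 67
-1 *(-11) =11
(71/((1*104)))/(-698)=-71/72592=-0.00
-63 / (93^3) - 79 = -7060474 / 89373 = -79.00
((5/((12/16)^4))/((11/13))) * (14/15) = 17.43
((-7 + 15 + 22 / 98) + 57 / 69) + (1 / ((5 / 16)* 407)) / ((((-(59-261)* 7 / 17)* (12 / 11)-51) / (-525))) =924090760 / 103288423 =8.95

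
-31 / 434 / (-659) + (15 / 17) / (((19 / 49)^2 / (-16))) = -5316384103 / 56619962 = -93.90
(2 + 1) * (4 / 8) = 3 / 2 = 1.50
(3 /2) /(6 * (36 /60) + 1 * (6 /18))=45 /118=0.38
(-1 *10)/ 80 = -1/ 8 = -0.12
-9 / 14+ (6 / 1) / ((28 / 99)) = 144 / 7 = 20.57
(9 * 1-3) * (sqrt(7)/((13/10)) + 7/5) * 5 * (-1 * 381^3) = -16591902300 * sqrt(7)/13-2322866322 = -5699639188.41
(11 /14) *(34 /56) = 187 /392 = 0.48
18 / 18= 1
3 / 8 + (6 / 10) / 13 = 219 / 520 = 0.42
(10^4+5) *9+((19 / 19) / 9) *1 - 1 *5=810361 / 9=90040.11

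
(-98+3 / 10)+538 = 440.30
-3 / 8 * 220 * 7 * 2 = -1155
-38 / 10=-19 / 5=-3.80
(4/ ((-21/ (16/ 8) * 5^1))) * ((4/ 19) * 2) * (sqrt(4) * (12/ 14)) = -256/ 4655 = -0.05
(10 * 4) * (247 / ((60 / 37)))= 18278 / 3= 6092.67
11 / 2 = 5.50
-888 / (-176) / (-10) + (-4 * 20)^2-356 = 1329569 / 220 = 6043.50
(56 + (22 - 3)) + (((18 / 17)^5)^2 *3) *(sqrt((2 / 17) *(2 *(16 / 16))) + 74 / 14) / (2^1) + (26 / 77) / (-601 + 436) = 10711401679872 *sqrt(17) / 34271896307633 + 2280599861954831281 / 25613202505204545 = 90.33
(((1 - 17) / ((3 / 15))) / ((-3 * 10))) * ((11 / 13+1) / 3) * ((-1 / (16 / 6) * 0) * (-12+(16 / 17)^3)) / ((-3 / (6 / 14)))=0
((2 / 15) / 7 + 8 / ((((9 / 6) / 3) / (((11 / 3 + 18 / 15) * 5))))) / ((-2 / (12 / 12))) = -20441 / 105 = -194.68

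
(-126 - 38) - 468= -632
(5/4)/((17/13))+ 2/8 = 41/34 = 1.21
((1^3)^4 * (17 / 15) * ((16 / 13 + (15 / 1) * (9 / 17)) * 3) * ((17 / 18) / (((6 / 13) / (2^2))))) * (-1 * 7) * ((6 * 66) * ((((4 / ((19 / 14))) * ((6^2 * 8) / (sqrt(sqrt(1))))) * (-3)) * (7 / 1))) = 1198207245312 / 95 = 12612707845.39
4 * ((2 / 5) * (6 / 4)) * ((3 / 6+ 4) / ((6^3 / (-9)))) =-9 / 20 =-0.45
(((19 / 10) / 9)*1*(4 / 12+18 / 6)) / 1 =19 / 27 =0.70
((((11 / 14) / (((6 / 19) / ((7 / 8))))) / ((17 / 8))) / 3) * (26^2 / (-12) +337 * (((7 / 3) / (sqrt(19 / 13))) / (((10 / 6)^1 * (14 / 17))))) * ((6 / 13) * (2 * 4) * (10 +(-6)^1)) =-43472 / 153 +29656 * sqrt(247) / 195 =2106.03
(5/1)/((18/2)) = 5/9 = 0.56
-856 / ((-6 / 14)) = 5992 / 3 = 1997.33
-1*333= -333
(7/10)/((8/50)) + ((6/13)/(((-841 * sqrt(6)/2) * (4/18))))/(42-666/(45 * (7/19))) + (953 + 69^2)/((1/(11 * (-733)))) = -368575821/8-315 * sqrt(6)/699712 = -46071977.63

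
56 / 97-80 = -7704 / 97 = -79.42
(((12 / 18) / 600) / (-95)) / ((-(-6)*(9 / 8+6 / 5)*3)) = -1 / 3578175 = -0.00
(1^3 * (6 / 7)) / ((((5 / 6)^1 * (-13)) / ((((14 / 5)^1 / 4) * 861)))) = -15498 / 325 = -47.69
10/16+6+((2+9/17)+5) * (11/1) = 12165/136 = 89.45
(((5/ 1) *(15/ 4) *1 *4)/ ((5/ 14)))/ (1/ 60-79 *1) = -2.66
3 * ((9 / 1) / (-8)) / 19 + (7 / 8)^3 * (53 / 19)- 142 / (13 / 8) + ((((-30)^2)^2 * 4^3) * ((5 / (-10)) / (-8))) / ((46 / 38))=7784874585665 / 2908672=2676436.05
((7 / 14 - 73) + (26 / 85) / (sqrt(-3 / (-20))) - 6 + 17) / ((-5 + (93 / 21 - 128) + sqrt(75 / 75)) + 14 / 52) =0.48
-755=-755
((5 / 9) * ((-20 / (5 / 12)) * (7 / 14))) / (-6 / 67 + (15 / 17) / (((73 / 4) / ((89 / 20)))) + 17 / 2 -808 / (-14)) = -46562320 / 231670413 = -0.20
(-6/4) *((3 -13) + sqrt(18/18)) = 27/2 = 13.50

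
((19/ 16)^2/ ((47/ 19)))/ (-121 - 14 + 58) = -6859/ 926464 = -0.01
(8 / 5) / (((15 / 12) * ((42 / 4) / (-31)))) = -1984 / 525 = -3.78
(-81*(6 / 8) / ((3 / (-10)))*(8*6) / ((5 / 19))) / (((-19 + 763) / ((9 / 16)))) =13851 / 496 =27.93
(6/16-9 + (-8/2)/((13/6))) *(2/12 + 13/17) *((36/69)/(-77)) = 9405/142324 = 0.07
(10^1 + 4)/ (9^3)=14/ 729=0.02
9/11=0.82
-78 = -78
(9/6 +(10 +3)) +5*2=24.50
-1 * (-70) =70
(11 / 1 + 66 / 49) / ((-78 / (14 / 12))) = -605 / 3276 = -0.18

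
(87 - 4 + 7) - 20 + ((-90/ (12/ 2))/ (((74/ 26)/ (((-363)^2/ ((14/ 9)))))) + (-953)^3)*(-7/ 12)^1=448572322441/ 888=505149011.76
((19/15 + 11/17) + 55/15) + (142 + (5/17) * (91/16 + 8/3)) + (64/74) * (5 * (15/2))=540111/2960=182.47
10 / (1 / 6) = 60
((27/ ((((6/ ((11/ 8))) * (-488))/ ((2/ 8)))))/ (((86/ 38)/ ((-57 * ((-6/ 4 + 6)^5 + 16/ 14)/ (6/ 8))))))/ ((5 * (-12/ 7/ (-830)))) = 408958005621/ 21487616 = 19032.27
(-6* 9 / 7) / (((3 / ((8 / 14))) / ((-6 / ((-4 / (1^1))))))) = -108 / 49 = -2.20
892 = 892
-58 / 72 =-29 / 36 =-0.81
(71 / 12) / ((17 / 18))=213 / 34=6.26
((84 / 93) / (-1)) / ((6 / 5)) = -70 / 93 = -0.75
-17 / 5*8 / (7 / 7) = -136 / 5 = -27.20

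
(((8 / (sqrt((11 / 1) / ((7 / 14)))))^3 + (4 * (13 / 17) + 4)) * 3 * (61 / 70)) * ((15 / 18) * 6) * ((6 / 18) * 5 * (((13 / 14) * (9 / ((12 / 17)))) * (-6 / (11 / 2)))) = -1070550 / 539 - 19412640 * sqrt(22) / 65219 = -3382.30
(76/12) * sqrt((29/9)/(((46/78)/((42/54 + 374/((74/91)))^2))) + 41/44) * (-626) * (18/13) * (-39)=11894 * sqrt(296315803949629827)/28083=230548256.24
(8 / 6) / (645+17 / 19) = 19 / 9204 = 0.00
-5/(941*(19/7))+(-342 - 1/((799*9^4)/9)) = -342.00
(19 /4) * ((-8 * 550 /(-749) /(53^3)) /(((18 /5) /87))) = 1515250 /334526619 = 0.00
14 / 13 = 1.08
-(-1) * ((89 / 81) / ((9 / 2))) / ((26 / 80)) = 7120 / 9477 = 0.75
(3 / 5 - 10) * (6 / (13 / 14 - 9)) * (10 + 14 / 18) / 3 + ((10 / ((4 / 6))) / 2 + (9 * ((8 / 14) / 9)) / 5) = 2329189 / 71190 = 32.72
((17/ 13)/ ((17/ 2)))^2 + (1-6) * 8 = -6756/ 169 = -39.98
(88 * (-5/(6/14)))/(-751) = 1.37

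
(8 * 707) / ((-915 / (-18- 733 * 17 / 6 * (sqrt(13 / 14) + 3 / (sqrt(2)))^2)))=5034244 * sqrt(91) / 915 + 191606696 / 2745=122286.91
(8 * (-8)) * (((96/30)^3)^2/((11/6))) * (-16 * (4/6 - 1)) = -34359738368/171875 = -199911.21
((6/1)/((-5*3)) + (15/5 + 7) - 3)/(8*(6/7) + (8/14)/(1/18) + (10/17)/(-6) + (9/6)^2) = 47124/137765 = 0.34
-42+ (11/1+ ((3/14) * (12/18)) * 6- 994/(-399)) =-11033/399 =-27.65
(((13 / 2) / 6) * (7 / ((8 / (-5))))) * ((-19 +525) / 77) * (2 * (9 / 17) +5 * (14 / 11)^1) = -231.18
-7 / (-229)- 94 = -21519 / 229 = -93.97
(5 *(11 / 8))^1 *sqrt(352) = 55 *sqrt(22) / 2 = 128.99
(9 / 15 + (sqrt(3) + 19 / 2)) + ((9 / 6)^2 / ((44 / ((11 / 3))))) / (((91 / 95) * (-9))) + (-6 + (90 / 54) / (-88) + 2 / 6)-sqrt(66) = -sqrt(66) + sqrt(3) + 351763 / 80080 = -2.00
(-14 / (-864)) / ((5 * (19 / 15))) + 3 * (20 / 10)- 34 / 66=165149 / 30096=5.49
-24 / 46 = -12 / 23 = -0.52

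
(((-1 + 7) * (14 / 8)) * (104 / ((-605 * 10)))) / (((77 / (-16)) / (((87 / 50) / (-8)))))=-6786 / 831875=-0.01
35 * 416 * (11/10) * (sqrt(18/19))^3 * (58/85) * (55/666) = 832.20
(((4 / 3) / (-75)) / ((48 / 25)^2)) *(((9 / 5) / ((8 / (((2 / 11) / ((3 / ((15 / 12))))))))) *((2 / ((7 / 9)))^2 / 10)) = -15 / 275968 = -0.00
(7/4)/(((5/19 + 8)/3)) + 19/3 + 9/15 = 71297/9420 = 7.57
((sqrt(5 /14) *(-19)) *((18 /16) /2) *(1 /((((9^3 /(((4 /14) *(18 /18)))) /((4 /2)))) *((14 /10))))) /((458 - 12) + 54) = -19 *sqrt(70) /22226400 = -0.00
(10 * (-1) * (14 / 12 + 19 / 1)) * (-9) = 1815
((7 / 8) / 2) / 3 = 7 / 48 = 0.15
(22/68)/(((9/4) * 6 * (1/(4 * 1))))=44/459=0.10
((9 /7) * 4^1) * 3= 108 /7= 15.43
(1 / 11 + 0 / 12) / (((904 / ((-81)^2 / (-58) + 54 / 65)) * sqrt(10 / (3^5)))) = -3809997 * sqrt(30) / 374888800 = -0.06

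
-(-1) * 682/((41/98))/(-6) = -33418/123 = -271.69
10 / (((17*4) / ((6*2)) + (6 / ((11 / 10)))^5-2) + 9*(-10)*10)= 4831530 / 1899733861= 0.00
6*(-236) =-1416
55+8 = 63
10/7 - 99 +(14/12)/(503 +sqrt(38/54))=-9331230161/95637136 - 7 *sqrt(57)/13662448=-97.57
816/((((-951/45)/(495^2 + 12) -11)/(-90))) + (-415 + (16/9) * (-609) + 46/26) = 4084304224660/788412729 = 5180.41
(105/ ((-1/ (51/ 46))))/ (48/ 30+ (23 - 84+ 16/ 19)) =1.99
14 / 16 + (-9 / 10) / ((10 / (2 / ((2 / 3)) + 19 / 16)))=797 / 1600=0.50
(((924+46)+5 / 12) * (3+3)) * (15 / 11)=174675 / 22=7939.77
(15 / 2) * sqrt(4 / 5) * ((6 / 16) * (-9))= -81 * sqrt(5) / 8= -22.64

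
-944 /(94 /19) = -8968 /47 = -190.81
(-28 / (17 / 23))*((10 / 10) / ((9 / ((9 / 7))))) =-92 / 17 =-5.41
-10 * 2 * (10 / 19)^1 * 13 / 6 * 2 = -2600 / 57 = -45.61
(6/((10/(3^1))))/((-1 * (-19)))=9/95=0.09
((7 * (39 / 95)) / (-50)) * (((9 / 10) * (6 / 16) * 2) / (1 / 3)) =-22113 / 190000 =-0.12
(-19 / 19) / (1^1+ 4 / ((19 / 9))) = -19 / 55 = -0.35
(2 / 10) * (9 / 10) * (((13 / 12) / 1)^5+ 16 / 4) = 1366621 / 1382400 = 0.99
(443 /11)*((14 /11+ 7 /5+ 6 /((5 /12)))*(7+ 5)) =4991724 /605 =8250.78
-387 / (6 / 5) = -645 / 2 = -322.50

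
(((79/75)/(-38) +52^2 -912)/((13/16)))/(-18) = -20428484/166725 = -122.53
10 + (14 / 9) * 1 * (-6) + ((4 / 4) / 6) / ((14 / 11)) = 67 / 84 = 0.80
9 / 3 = 3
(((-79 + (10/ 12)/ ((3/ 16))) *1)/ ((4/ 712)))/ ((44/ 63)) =-38003/ 2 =-19001.50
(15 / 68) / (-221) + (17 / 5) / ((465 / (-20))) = -0.15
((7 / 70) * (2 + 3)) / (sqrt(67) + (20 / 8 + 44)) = 93 / 8381 -2 * sqrt(67) / 8381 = 0.01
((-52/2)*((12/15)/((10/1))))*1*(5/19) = -0.55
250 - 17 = 233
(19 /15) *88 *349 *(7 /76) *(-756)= -13543992 /5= -2708798.40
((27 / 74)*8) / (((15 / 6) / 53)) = 11448 / 185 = 61.88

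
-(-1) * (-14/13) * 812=-11368/13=-874.46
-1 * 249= -249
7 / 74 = 0.09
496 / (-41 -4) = -496 / 45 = -11.02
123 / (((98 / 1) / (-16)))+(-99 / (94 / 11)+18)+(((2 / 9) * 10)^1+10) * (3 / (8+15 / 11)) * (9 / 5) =-3139791 / 474418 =-6.62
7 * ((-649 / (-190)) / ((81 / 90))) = 4543 / 171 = 26.57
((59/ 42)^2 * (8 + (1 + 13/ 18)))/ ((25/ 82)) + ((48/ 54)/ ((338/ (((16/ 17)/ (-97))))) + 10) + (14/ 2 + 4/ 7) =50879610085/ 632048508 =80.50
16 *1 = 16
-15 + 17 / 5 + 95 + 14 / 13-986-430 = -86549 / 65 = -1331.52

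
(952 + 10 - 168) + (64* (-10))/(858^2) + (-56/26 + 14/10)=729948277/920205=793.25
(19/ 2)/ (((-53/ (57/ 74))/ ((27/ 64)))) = -29241/ 502016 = -0.06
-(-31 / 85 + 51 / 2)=-4273 / 170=-25.14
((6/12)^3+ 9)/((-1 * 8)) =-73/64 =-1.14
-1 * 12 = -12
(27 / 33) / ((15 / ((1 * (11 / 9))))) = 1 / 15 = 0.07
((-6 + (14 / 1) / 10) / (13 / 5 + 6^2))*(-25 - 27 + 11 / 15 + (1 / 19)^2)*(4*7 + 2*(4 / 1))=76615944 / 348365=219.93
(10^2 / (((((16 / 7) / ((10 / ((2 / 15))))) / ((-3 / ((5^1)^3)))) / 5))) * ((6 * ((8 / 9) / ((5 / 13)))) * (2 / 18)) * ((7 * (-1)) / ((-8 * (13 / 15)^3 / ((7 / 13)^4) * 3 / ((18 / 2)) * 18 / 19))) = -217.08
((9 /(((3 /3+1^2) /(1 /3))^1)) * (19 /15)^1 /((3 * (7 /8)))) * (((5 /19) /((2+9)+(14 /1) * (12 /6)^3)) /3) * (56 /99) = 32 /109593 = 0.00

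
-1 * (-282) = 282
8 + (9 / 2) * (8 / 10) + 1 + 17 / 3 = 274 / 15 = 18.27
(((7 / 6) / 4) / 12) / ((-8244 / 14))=-49 / 1187136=-0.00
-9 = -9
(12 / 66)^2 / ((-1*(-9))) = 4 / 1089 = 0.00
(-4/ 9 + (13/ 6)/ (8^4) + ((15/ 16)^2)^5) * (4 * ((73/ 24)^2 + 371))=174572013642344825/ 1424967069597696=122.51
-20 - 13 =-33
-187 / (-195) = 187 / 195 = 0.96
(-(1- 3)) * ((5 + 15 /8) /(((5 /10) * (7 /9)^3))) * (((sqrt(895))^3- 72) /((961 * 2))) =-721710 /329623 + 35885025 * sqrt(895) /1318492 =812.04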